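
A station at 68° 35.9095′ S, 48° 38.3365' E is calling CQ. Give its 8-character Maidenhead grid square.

Add 180° to longitude and 90° to latitude: 228.63894, 21.40151.
Field (20°×10°, letters A–R): lon ⌊228.63894/20⌋ = 11 → L; lat ⌊21.40151/10⌋ = 2 → C.
Square (2°×1°, digits 0–9): lon ⌊8.63894/2⌋ = 4; lat ⌊1.40151/1⌋ = 1.
Subsquare (5′×2.5′, letters a–x): lon ⌊0.63894/0.0833333⌋ = 7 → h; lat ⌊0.40151/0.0416667⌋ = 9 → j.
Extended square (30″×15″, digits 0–9): lon ⌊0.05561/0.00833333⌋ = 6; lat ⌊0.02651/0.00416667⌋ = 6.

LC41hj66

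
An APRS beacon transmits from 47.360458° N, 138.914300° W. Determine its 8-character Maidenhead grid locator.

CN07ni06

Offset from 180°W / 90°S: lon 41.08570°, lat 137.36046°.
Field (20°×10°, letters A–R): 41.08570/20 → 2 → C, 137.36046/10 → 13 → N; chars CN.
Square (2°×1°, digits 0–9): 1.08570/2 → 0, 7.36046/1 → 7; chars 07.
Subsquare (5′×2.5′, letters a–x): 1.08570/0.0833333 → 13 → n, 0.36046/0.0416667 → 8 → i; chars ni.
Extended square (30″×15″, digits 0–9): 0.00237/0.00833333 → 0, 0.02712/0.00416667 → 6; chars 06.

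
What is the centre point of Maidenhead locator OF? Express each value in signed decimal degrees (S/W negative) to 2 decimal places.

Field O=14, F=5: +14·20° lon, +5·10° lat → SW at lon 100°, lat -40°.
Cell spans 20° lon × 10° lat. Centre is SW corner plus half of each.
latitude -35.00, longitude 110.00.

-35.00, 110.00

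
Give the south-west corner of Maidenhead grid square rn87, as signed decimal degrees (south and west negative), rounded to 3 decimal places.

47.000, 176.000

Field R=17, N=13: +17·20° lon, +13·10° lat → SW at lon 160°, lat 40°.
Square 8, 7: +8·2° lon, +7·1° lat → SW at lon 176°, lat 47°.
latitude 47.000, longitude 176.000.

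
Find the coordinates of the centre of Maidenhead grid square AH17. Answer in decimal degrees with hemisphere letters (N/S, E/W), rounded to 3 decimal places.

12.500° S, 177.000° W

Field A=0, H=7: +0·20° lon, +7·10° lat → SW at lon -180°, lat -20°.
Square 1, 7: +1·2° lon, +7·1° lat → SW at lon -178°, lat -13°.
Cell spans 2° lon × 1° lat. Centre is SW corner plus half of each.
latitude 12.500° S, longitude 177.000° W.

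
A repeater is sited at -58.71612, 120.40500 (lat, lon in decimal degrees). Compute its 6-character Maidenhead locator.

PD01eg

Shift to the Maidenhead origin (180°W, 90°S): lon 300.4050, lat 31.2839.
Field: lon ⌊300.4050/20⌋ = 15 → P; lat ⌊31.2839/10⌋ = 3 → D.
Square: lon ⌊0.4050/2⌋ = 0; lat ⌊1.2839/1⌋ = 1.
Subsquare: lon ⌊0.4050/0.0833333⌋ = 4 → e; lat ⌊0.2839/0.0416667⌋ = 6 → g.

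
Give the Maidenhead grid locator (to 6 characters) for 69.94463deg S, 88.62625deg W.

EC50qb

Offset from 180°W / 90°S: lon 91.3738°, lat 20.0554°.
Field (20°×10°, letters A–R): lon ⌊91.3738/20⌋ = 4 → E; lat ⌊20.0554/10⌋ = 2 → C.
Square (2°×1°, digits 0–9): lon ⌊11.3738/2⌋ = 5; lat ⌊0.0554/1⌋ = 0.
Subsquare (5′×2.5′, letters a–x): lon ⌊1.3738/0.0833333⌋ = 16 → q; lat ⌊0.0554/0.0416667⌋ = 1 → b.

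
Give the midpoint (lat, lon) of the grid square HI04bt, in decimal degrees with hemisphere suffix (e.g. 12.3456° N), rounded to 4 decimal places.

5.1875° S, 39.8750° W

Field H=7, I=8: +7·20° lon, +8·10° lat → SW at lon -40°, lat -10°.
Square 0, 4: +0·2° lon, +4·1° lat → SW at lon -40°, lat -6°.
Subsquare b=1, t=19: +1·0.0833333° lon, +19·0.0416667° lat → SW at lon -39.9167°, lat -5.20833°.
Cell spans 0.0833333° lon × 0.0416667° lat. Centre is SW corner plus half of each.
latitude 5.1875° S, longitude 39.8750° W.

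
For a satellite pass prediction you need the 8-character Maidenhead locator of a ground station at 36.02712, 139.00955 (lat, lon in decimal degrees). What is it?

PM96ma16

Add 180° to longitude and 90° to latitude: 319.00955, 126.02712.
Field: 319.00955/20 → 15 → P, 126.02712/10 → 12 → M; chars PM.
Square: 19.00955/2 → 9, 6.02712/1 → 6; chars 96.
Subsquare: 1.00955/0.0833333 → 12 → m, 0.02712/0.0416667 → 0 → a; chars ma.
Extended square: 0.00955/0.00833333 → 1, 0.02712/0.00416667 → 6; chars 16.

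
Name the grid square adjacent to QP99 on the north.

Latitude square 9; +1 → 10, wraps to 0, carry into field.
Latitude field P = 15; +1 → 16 = Q.
The longitude characters are unchanged.

QQ90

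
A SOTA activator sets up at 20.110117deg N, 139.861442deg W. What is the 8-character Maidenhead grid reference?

CL00bc66

Offset from 180°W / 90°S: lon 40.13856°, lat 110.11012°.
Field (20°×10°, letters A–R): lon ⌊40.13856/20⌋ = 2 → C; lat ⌊110.11012/10⌋ = 11 → L.
Square (2°×1°, digits 0–9): lon ⌊0.13856/2⌋ = 0; lat ⌊0.11012/1⌋ = 0.
Subsquare (5′×2.5′, letters a–x): lon ⌊0.13856/0.0833333⌋ = 1 → b; lat ⌊0.11012/0.0416667⌋ = 2 → c.
Extended square (30″×15″, digits 0–9): lon ⌊0.05522/0.00833333⌋ = 6; lat ⌊0.02678/0.00416667⌋ = 6.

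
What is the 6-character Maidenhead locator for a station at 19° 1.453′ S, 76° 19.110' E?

MH80dx

Offset from 180°W / 90°S: lon 256.3185°, lat 70.9758°.
Field (20°×10°, letters A–R): 256.3185/20 → 12 → M, 70.9758/10 → 7 → H; chars MH.
Square (2°×1°, digits 0–9): 16.3185/2 → 8, 0.9758/1 → 0; chars 80.
Subsquare (5′×2.5′, letters a–x): 0.3185/0.0833333 → 3 → d, 0.9758/0.0416667 → 23 → x; chars dx.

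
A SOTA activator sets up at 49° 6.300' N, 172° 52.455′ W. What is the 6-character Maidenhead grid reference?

AN39nc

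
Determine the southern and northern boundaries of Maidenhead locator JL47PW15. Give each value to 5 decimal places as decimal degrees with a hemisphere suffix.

27.93750° N, 27.94167° N

Field J=9, L=11: +9·20° lon, +11·10° lat → SW at lon 0°, lat 20°.
Square 4, 7: +4·2° lon, +7·1° lat → SW at lon 8°, lat 27°.
Subsquare p=15, w=22: +15·0.0833333° lon, +22·0.0416667° lat → SW at lon 9.25°, lat 27.9167°.
Extended square 1, 5: +1·0.00833333° lon, +5·0.00416667° lat → SW at lon 9.25833°, lat 27.9375°.
Cell spans 0.00833333° lon × 0.00416667° lat.
south 27.93750° N, north 27.94167° N.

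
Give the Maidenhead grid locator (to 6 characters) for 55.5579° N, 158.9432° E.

QO95ln

Shift to the Maidenhead origin (180°W, 90°S): lon 338.9432, lat 145.5579.
Field (20°×10°, letters A–R): lon ⌊338.9432/20⌋ = 16 → Q; lat ⌊145.5579/10⌋ = 14 → O.
Square (2°×1°, digits 0–9): lon ⌊18.9432/2⌋ = 9; lat ⌊5.5579/1⌋ = 5.
Subsquare (5′×2.5′, letters a–x): lon ⌊0.9432/0.0833333⌋ = 11 → l; lat ⌊0.5579/0.0416667⌋ = 13 → n.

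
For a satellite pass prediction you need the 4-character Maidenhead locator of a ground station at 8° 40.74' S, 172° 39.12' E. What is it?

RI61

Add 180° to longitude and 90° to latitude: 352.65, 81.32.
Field: lon ⌊352.65/20⌋ = 17 → R; lat ⌊81.32/10⌋ = 8 → I.
Square: lon ⌊12.65/2⌋ = 6; lat ⌊1.32/1⌋ = 1.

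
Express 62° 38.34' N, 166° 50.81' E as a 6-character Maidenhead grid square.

Shift to the Maidenhead origin (180°W, 90°S): lon 346.8468, lat 152.6390.
Field: lon ⌊346.8468/20⌋ = 17 → R; lat ⌊152.6390/10⌋ = 15 → P.
Square: lon ⌊6.8468/2⌋ = 3; lat ⌊2.6390/1⌋ = 2.
Subsquare: lon ⌊0.8468/0.0833333⌋ = 10 → k; lat ⌊0.6390/0.0416667⌋ = 15 → p.

RP32kp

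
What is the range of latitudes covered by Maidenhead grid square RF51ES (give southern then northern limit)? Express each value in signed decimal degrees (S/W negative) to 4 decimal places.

-38.2500, -38.2083

Field R=17, F=5: +17·20° lon, +5·10° lat → SW at lon 160°, lat -40°.
Square 5, 1: +5·2° lon, +1·1° lat → SW at lon 170°, lat -39°.
Subsquare e=4, s=18: +4·0.0833333° lon, +18·0.0416667° lat → SW at lon 170.333°, lat -38.25°.
Cell spans 0.0833333° lon × 0.0416667° lat.
south -38.2500, north -38.2083.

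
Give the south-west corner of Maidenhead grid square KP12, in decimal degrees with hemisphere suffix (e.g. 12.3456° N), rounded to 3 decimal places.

Field K=10, P=15: +10·20° lon, +15·10° lat → SW at lon 20°, lat 60°.
Square 1, 2: +1·2° lon, +2·1° lat → SW at lon 22°, lat 62°.
latitude 62.000° N, longitude 22.000° E.

62.000° N, 22.000° E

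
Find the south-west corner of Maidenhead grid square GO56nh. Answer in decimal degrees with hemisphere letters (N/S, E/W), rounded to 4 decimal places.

56.2917° N, 48.9167° W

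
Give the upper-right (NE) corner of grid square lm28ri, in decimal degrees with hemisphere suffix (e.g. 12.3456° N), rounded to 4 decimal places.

38.3750° N, 45.5000° E

Field L=11, M=12: +11·20° lon, +12·10° lat → SW at lon 40°, lat 30°.
Square 2, 8: +2·2° lon, +8·1° lat → SW at lon 44°, lat 38°.
Subsquare r=17, i=8: +17·0.0833333° lon, +8·0.0416667° lat → SW at lon 45.4167°, lat 38.3333°.
Cell spans 0.0833333° lon × 0.0416667° lat. NE corner is SW corner plus one full cell.
latitude 38.3750° N, longitude 45.5000° E.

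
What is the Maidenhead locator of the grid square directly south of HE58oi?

HE58oh

Latitude subsquare i = 8; −1 → 7 = h.
The longitude characters are unchanged.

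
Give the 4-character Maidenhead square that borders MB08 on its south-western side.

Longitude square 0; −1 → -1, wraps to 9, carry into field.
Longitude field M = 12; −1 → 11 = L.
Latitude square 8; −1 → 7.

LB97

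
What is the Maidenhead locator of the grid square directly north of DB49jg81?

DB49jg82

Latitude extended square 1; +1 → 2.
The longitude characters are unchanged.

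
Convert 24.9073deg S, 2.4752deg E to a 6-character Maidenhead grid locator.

Add 180° to longitude and 90° to latitude: 182.4752, 65.0927.
Field: lon ⌊182.4752/20⌋ = 9 → J; lat ⌊65.0927/10⌋ = 6 → G.
Square: lon ⌊2.4752/2⌋ = 1; lat ⌊5.0927/1⌋ = 5.
Subsquare: lon ⌊0.4752/0.0833333⌋ = 5 → f; lat ⌊0.0927/0.0416667⌋ = 2 → c.

JG15fc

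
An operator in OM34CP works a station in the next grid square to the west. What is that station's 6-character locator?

Longitude subsquare c = 2; −1 → 1 = b.
The latitude characters are unchanged.

OM34bp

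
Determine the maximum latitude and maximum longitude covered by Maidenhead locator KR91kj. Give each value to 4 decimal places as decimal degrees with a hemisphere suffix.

Field K=10, R=17: +10·20° lon, +17·10° lat → SW at lon 20°, lat 80°.
Square 9, 1: +9·2° lon, +1·1° lat → SW at lon 38°, lat 81°.
Subsquare k=10, j=9: +10·0.0833333° lon, +9·0.0416667° lat → SW at lon 38.8333°, lat 81.375°.
Cell spans 0.0833333° lon × 0.0416667° lat. NE corner is SW corner plus one full cell.
latitude 81.4167° N, longitude 38.9167° E.

81.4167° N, 38.9167° E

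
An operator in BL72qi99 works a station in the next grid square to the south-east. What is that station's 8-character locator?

BL72ri08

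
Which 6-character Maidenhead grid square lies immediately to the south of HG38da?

HG37dx

Latitude subsquare a = 0; −1 → -1, wraps to 23 = x, carry into square.
Latitude square 8; −1 → 7.
The longitude characters are unchanged.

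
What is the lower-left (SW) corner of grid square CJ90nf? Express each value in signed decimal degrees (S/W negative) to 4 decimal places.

Field C=2, J=9: +2·20° lon, +9·10° lat → SW at lon -140°, lat 0°.
Square 9, 0: +9·2° lon, +0·1° lat → SW at lon -122°, lat 0°.
Subsquare n=13, f=5: +13·0.0833333° lon, +5·0.0416667° lat → SW at lon -120.917°, lat 0.208333°.
latitude 0.2083, longitude -120.9167.

0.2083, -120.9167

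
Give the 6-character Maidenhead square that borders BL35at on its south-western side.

BL25xs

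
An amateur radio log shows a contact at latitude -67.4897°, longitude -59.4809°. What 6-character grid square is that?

GC02gm

Offset from 180°W / 90°S: lon 120.5191°, lat 22.5103°.
Field: lon ⌊120.5191/20⌋ = 6 → G; lat ⌊22.5103/10⌋ = 2 → C.
Square: lon ⌊0.5191/2⌋ = 0; lat ⌊2.5103/1⌋ = 2.
Subsquare: lon ⌊0.5191/0.0833333⌋ = 6 → g; lat ⌊0.5103/0.0416667⌋ = 12 → m.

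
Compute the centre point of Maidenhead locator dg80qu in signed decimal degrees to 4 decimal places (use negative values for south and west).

-29.1458, -102.6250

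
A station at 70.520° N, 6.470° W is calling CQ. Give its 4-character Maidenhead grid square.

IQ60

Add 180° to longitude and 90° to latitude: 173.53, 160.52.
Field: lon ⌊173.53/20⌋ = 8 → I; lat ⌊160.52/10⌋ = 16 → Q.
Square: lon ⌊13.53/2⌋ = 6; lat ⌊0.52/1⌋ = 0.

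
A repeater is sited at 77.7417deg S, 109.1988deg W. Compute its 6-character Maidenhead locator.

Shift to the Maidenhead origin (180°W, 90°S): lon 70.8012, lat 12.2583.
Field: 70.8012/20 → 3 → D, 12.2583/10 → 1 → B; chars DB.
Square: 10.8012/2 → 5, 2.2583/1 → 2; chars 52.
Subsquare: 0.8012/0.0833333 → 9 → j, 0.2583/0.0416667 → 6 → g; chars jg.

DB52jg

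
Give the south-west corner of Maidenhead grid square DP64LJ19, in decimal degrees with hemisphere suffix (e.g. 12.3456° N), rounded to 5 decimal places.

64.41250° N, 107.07500° W

Field D=3, P=15: +3·20° lon, +15·10° lat → SW at lon -120°, lat 60°.
Square 6, 4: +6·2° lon, +4·1° lat → SW at lon -108°, lat 64°.
Subsquare l=11, j=9: +11·0.0833333° lon, +9·0.0416667° lat → SW at lon -107.083°, lat 64.375°.
Extended square 1, 9: +1·0.00833333° lon, +9·0.00416667° lat → SW at lon -107.075°, lat 64.4125°.
latitude 64.41250° N, longitude 107.07500° W.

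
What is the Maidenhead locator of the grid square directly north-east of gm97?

Longitude square 9; +1 → 10, wraps to 0, carry into field.
Longitude field G = 6; +1 → 7 = H.
Latitude square 7; +1 → 8.

HM08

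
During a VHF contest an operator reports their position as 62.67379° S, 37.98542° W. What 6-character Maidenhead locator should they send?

Add 180° to longitude and 90° to latitude: 142.0146, 27.3262.
Field: 142.0146/20 → 7 → H, 27.3262/10 → 2 → C; chars HC.
Square: 2.0146/2 → 1, 7.3262/1 → 7; chars 17.
Subsquare: 0.0146/0.0833333 → 0 → a, 0.3262/0.0416667 → 7 → h; chars ah.

HC17ah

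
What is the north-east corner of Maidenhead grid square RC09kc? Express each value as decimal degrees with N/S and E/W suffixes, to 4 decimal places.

Field R=17, C=2: +17·20° lon, +2·10° lat → SW at lon 160°, lat -70°.
Square 0, 9: +0·2° lon, +9·1° lat → SW at lon 160°, lat -61°.
Subsquare k=10, c=2: +10·0.0833333° lon, +2·0.0416667° lat → SW at lon 160.833°, lat -60.9167°.
Cell spans 0.0833333° lon × 0.0416667° lat. NE corner is SW corner plus one full cell.
latitude 60.8750° S, longitude 160.9167° E.

60.8750° S, 160.9167° E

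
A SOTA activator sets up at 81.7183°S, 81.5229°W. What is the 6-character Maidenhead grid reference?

EA98fg

Add 180° to longitude and 90° to latitude: 98.4771, 8.2817.
Field: lon ⌊98.4771/20⌋ = 4 → E; lat ⌊8.2817/10⌋ = 0 → A.
Square: lon ⌊18.4771/2⌋ = 9; lat ⌊8.2817/1⌋ = 8.
Subsquare: lon ⌊0.4771/0.0833333⌋ = 5 → f; lat ⌊0.2817/0.0416667⌋ = 6 → g.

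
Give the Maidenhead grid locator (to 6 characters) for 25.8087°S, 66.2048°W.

FG64ve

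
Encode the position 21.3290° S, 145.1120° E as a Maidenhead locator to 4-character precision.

Shift to the Maidenhead origin (180°W, 90°S): lon 325.11, lat 68.67.
Field (20°×10°, letters A–R): 325.11/20 → 16 → Q, 68.67/10 → 6 → G; chars QG.
Square (2°×1°, digits 0–9): 5.11/2 → 2, 8.67/1 → 8; chars 28.

QG28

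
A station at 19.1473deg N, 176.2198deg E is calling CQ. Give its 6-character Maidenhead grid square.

Offset from 180°W / 90°S: lon 356.2198°, lat 109.1473°.
Field: lon ⌊356.2198/20⌋ = 17 → R; lat ⌊109.1473/10⌋ = 10 → K.
Square: lon ⌊16.2198/2⌋ = 8; lat ⌊9.1473/1⌋ = 9.
Subsquare: lon ⌊0.2198/0.0833333⌋ = 2 → c; lat ⌊0.1473/0.0416667⌋ = 3 → d.

RK89cd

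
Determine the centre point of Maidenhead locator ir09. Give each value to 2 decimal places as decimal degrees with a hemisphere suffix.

89.50° N, 19.00° W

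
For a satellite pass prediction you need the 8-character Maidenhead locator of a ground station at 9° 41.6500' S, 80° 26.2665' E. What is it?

NI00fh23

Add 180° to longitude and 90° to latitude: 260.43777, 80.30583.
Field: 260.43777/20 → 13 → N, 80.30583/10 → 8 → I; chars NI.
Square: 0.43777/2 → 0, 0.30583/1 → 0; chars 00.
Subsquare: 0.43777/0.0833333 → 5 → f, 0.30583/0.0416667 → 7 → h; chars fh.
Extended square: 0.02111/0.00833333 → 2, 0.01417/0.00416667 → 3; chars 23.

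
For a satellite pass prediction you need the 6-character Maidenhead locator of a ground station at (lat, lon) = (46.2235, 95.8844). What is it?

Add 180° to longitude and 90° to latitude: 275.8844, 136.2235.
Field: lon ⌊275.8844/20⌋ = 13 → N; lat ⌊136.2235/10⌋ = 13 → N.
Square: lon ⌊15.8844/2⌋ = 7; lat ⌊6.2235/1⌋ = 6.
Subsquare: lon ⌊1.8844/0.0833333⌋ = 22 → w; lat ⌊0.2235/0.0416667⌋ = 5 → f.

NN76wf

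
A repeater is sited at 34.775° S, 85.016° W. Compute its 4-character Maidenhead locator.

Add 180° to longitude and 90° to latitude: 94.98, 55.23.
Field: 94.98/20 → 4 → E, 55.23/10 → 5 → F; chars EF.
Square: 14.98/2 → 7, 5.23/1 → 5; chars 75.

EF75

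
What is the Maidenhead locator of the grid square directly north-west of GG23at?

GG13xu

Longitude subsquare a = 0; −1 → -1, wraps to 23 = x, carry into square.
Longitude square 2; −1 → 1.
Latitude subsquare t = 19; +1 → 20 = u.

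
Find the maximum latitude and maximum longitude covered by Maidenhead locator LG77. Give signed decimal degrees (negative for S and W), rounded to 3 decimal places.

-22.000, 56.000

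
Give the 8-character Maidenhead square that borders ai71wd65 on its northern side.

AI71wd66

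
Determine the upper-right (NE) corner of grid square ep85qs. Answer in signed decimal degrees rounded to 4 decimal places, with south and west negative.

65.7917, -82.5833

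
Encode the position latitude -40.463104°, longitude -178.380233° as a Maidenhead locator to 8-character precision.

Offset from 180°W / 90°S: lon 1.61977°, lat 49.53690°.
Field: 1.61977/20 → 0 → A, 49.53690/10 → 4 → E; chars AE.
Square: 1.61977/2 → 0, 9.53690/1 → 9; chars 09.
Subsquare: 1.61977/0.0833333 → 19 → t, 0.53690/0.0416667 → 12 → m; chars tm.
Extended square: 0.03643/0.00833333 → 4, 0.03690/0.00416667 → 8; chars 48.

AE09tm48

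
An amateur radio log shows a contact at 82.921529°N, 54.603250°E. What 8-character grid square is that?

Offset from 180°W / 90°S: lon 234.60325°, lat 172.92153°.
Field (20°×10°, letters A–R): lon ⌊234.60325/20⌋ = 11 → L; lat ⌊172.92153/10⌋ = 17 → R.
Square (2°×1°, digits 0–9): lon ⌊14.60325/2⌋ = 7; lat ⌊2.92153/1⌋ = 2.
Subsquare (5′×2.5′, letters a–x): lon ⌊0.60325/0.0833333⌋ = 7 → h; lat ⌊0.92153/0.0416667⌋ = 22 → w.
Extended square (30″×15″, digits 0–9): lon ⌊0.01992/0.00833333⌋ = 2; lat ⌊0.00486/0.00416667⌋ = 1.

LR72hw21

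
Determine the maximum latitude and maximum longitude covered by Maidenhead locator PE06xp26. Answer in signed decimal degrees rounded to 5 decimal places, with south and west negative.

Field P=15, E=4: +15·20° lon, +4·10° lat → SW at lon 120°, lat -50°.
Square 0, 6: +0·2° lon, +6·1° lat → SW at lon 120°, lat -44°.
Subsquare x=23, p=15: +23·0.0833333° lon, +15·0.0416667° lat → SW at lon 121.917°, lat -43.375°.
Extended square 2, 6: +2·0.00833333° lon, +6·0.00416667° lat → SW at lon 121.933°, lat -43.35°.
Cell spans 0.00833333° lon × 0.00416667° lat. NE corner is SW corner plus one full cell.
latitude -43.34583, longitude 121.94167.

-43.34583, 121.94167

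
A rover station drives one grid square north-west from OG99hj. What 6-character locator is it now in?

Longitude subsquare h = 7; −1 → 6 = g.
Latitude subsquare j = 9; +1 → 10 = k.

OG99gk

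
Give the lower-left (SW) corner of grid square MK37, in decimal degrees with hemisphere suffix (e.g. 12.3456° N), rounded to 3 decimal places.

17.000° N, 66.000° E

Field M=12, K=10: +12·20° lon, +10·10° lat → SW at lon 60°, lat 10°.
Square 3, 7: +3·2° lon, +7·1° lat → SW at lon 66°, lat 17°.
latitude 17.000° N, longitude 66.000° E.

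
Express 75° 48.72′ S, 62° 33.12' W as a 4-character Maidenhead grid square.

Offset from 180°W / 90°S: lon 117.45°, lat 14.19°.
Field: 117.45/20 → 5 → F, 14.19/10 → 1 → B; chars FB.
Square: 17.45/2 → 8, 4.19/1 → 4; chars 84.

FB84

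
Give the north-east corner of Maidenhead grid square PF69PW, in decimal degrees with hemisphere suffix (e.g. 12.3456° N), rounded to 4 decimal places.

30.0417° S, 133.3333° E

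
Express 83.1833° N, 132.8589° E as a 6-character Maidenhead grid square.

PR63ke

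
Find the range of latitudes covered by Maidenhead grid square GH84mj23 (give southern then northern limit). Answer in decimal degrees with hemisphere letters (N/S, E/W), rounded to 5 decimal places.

15.61250° S, 15.60833° S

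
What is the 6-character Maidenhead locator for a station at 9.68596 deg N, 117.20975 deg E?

OJ89oq

Offset from 180°W / 90°S: lon 297.2097°, lat 99.6860°.
Field (20°×10°, letters A–R): 297.2097/20 → 14 → O, 99.6860/10 → 9 → J; chars OJ.
Square (2°×1°, digits 0–9): 17.2097/2 → 8, 9.6860/1 → 9; chars 89.
Subsquare (5′×2.5′, letters a–x): 1.2097/0.0833333 → 14 → o, 0.6860/0.0416667 → 16 → q; chars oq.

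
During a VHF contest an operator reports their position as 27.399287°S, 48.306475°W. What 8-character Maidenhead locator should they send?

GG52uo34

Shift to the Maidenhead origin (180°W, 90°S): lon 131.69352, lat 62.60071.
Field: 131.69352/20 → 6 → G, 62.60071/10 → 6 → G; chars GG.
Square: 11.69352/2 → 5, 2.60071/1 → 2; chars 52.
Subsquare: 1.69352/0.0833333 → 20 → u, 0.60071/0.0416667 → 14 → o; chars uo.
Extended square: 0.02686/0.00833333 → 3, 0.01738/0.00416667 → 4; chars 34.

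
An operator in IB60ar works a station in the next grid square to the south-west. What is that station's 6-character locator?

IB50xq

Longitude subsquare a = 0; −1 → -1, wraps to 23 = x, carry into square.
Longitude square 6; −1 → 5.
Latitude subsquare r = 17; −1 → 16 = q.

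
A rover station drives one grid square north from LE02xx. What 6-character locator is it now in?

LE03xa

Latitude subsquare x = 23; +1 → 24, wraps to 0 = a, carry into square.
Latitude square 2; +1 → 3.
The longitude characters are unchanged.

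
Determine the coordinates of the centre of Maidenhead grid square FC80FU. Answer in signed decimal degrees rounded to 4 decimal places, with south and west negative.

-69.1458, -63.5417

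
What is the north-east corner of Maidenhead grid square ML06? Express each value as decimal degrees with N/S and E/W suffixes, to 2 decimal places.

Field M=12, L=11: +12·20° lon, +11·10° lat → SW at lon 60°, lat 20°.
Square 0, 6: +0·2° lon, +6·1° lat → SW at lon 60°, lat 26°.
Cell spans 2° lon × 1° lat. NE corner is SW corner plus one full cell.
latitude 27.00° N, longitude 62.00° E.

27.00° N, 62.00° E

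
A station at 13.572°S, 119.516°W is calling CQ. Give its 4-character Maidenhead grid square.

DH06

Shift to the Maidenhead origin (180°W, 90°S): lon 60.48, lat 76.43.
Field (20°×10°, letters A–R): lon ⌊60.48/20⌋ = 3 → D; lat ⌊76.43/10⌋ = 7 → H.
Square (2°×1°, digits 0–9): lon ⌊0.48/2⌋ = 0; lat ⌊6.43/1⌋ = 6.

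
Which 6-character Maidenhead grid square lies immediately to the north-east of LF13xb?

Longitude subsquare x = 23; +1 → 24, wraps to 0 = a, carry into square.
Longitude square 1; +1 → 2.
Latitude subsquare b = 1; +1 → 2 = c.

LF23ac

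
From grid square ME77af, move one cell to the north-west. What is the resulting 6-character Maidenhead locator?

Longitude subsquare a = 0; −1 → -1, wraps to 23 = x, carry into square.
Longitude square 7; −1 → 6.
Latitude subsquare f = 5; +1 → 6 = g.

ME67xg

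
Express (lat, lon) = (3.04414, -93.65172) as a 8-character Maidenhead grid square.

EJ33eb10

Shift to the Maidenhead origin (180°W, 90°S): lon 86.34828, lat 93.04414.
Field (20°×10°, letters A–R): 86.34828/20 → 4 → E, 93.04414/10 → 9 → J; chars EJ.
Square (2°×1°, digits 0–9): 6.34828/2 → 3, 3.04414/1 → 3; chars 33.
Subsquare (5′×2.5′, letters a–x): 0.34828/0.0833333 → 4 → e, 0.04414/0.0416667 → 1 → b; chars eb.
Extended square (30″×15″, digits 0–9): 0.01495/0.00833333 → 1, 0.00247/0.00416667 → 0; chars 10.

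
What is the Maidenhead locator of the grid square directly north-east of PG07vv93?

Longitude extended square 9; +1 → 10, wraps to 0, carry into subsquare.
Longitude subsquare v = 21; +1 → 22 = w.
Latitude extended square 3; +1 → 4.

PG07wv04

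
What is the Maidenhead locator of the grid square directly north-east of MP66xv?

MP76aw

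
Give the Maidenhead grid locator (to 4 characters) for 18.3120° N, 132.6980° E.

Add 180° to longitude and 90° to latitude: 312.70, 108.31.
Field (20°×10°, letters A–R): 312.70/20 → 15 → P, 108.31/10 → 10 → K; chars PK.
Square (2°×1°, digits 0–9): 12.70/2 → 6, 8.31/1 → 8; chars 68.

PK68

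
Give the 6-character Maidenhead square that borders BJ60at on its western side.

BJ50xt

Longitude subsquare a = 0; −1 → -1, wraps to 23 = x, carry into square.
Longitude square 6; −1 → 5.
The latitude characters are unchanged.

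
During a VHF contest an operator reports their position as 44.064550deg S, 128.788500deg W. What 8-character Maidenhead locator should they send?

Add 180° to longitude and 90° to latitude: 51.21150, 45.93545.
Field (20°×10°, letters A–R): lon ⌊51.21150/20⌋ = 2 → C; lat ⌊45.93545/10⌋ = 4 → E.
Square (2°×1°, digits 0–9): lon ⌊11.21150/2⌋ = 5; lat ⌊5.93545/1⌋ = 5.
Subsquare (5′×2.5′, letters a–x): lon ⌊1.21150/0.0833333⌋ = 14 → o; lat ⌊0.93545/0.0416667⌋ = 22 → w.
Extended square (30″×15″, digits 0–9): lon ⌊0.04483/0.00833333⌋ = 5; lat ⌊0.01878/0.00416667⌋ = 4.

CE55ow54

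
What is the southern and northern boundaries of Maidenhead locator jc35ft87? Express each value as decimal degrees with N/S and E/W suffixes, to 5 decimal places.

64.17917° S, 64.17500° S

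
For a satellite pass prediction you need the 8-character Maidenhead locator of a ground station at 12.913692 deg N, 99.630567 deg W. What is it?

EK02ev49

Offset from 180°W / 90°S: lon 80.36943°, lat 102.91369°.
Field (20°×10°, letters A–R): 80.36943/20 → 4 → E, 102.91369/10 → 10 → K; chars EK.
Square (2°×1°, digits 0–9): 0.36943/2 → 0, 2.91369/1 → 2; chars 02.
Subsquare (5′×2.5′, letters a–x): 0.36943/0.0833333 → 4 → e, 0.91369/0.0416667 → 21 → v; chars ev.
Extended square (30″×15″, digits 0–9): 0.03610/0.00833333 → 4, 0.03869/0.00416667 → 9; chars 49.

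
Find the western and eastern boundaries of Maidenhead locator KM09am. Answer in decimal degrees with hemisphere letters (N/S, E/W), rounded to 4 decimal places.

Field K=10, M=12: +10·20° lon, +12·10° lat → SW at lon 20°, lat 30°.
Square 0, 9: +0·2° lon, +9·1° lat → SW at lon 20°, lat 39°.
Subsquare a=0, m=12: +0·0.0833333° lon, +12·0.0416667° lat → SW at lon 20°, lat 39.5°.
Cell spans 0.0833333° lon × 0.0416667° lat.
west 20.0000° E, east 20.0833° E.

20.0000° E, 20.0833° E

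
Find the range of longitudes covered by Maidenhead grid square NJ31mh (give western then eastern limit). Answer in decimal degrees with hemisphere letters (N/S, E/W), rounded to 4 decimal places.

87.0000° E, 87.0833° E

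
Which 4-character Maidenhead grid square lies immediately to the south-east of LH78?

LH87

Longitude square 7; +1 → 8.
Latitude square 8; −1 → 7.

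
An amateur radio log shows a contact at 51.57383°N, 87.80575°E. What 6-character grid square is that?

NO31vn

Add 180° to longitude and 90° to latitude: 267.8057, 141.5738.
Field: lon ⌊267.8057/20⌋ = 13 → N; lat ⌊141.5738/10⌋ = 14 → O.
Square: lon ⌊7.8057/2⌋ = 3; lat ⌊1.5738/1⌋ = 1.
Subsquare: lon ⌊1.8057/0.0833333⌋ = 21 → v; lat ⌊0.5738/0.0416667⌋ = 13 → n.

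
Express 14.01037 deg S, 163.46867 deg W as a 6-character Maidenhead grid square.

AH85gx

Shift to the Maidenhead origin (180°W, 90°S): lon 16.5313, lat 75.9896.
Field: lon ⌊16.5313/20⌋ = 0 → A; lat ⌊75.9896/10⌋ = 7 → H.
Square: lon ⌊16.5313/2⌋ = 8; lat ⌊5.9896/1⌋ = 5.
Subsquare: lon ⌊0.5313/0.0833333⌋ = 6 → g; lat ⌊0.9896/0.0416667⌋ = 23 → x.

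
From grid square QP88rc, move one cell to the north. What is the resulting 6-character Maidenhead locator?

Latitude subsquare c = 2; +1 → 3 = d.
The longitude characters are unchanged.

QP88rd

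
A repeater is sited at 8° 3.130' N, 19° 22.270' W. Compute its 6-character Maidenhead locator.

Add 180° to longitude and 90° to latitude: 160.6288, 98.0522.
Field: lon ⌊160.6288/20⌋ = 8 → I; lat ⌊98.0522/10⌋ = 9 → J.
Square: lon ⌊0.6288/2⌋ = 0; lat ⌊8.0522/1⌋ = 8.
Subsquare: lon ⌊0.6288/0.0833333⌋ = 7 → h; lat ⌊0.0522/0.0416667⌋ = 1 → b.

IJ08hb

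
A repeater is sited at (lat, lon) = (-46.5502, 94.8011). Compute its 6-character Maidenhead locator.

NE73jk

Add 180° to longitude and 90° to latitude: 274.8011, 43.4498.
Field: 274.8011/20 → 13 → N, 43.4498/10 → 4 → E; chars NE.
Square: 14.8011/2 → 7, 3.4498/1 → 3; chars 73.
Subsquare: 0.8011/0.0833333 → 9 → j, 0.4498/0.0416667 → 10 → k; chars jk.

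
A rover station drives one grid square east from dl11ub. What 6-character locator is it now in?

Longitude subsquare u = 20; +1 → 21 = v.
The latitude characters are unchanged.

DL11vb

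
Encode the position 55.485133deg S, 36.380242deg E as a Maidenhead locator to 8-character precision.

KD84em53

Shift to the Maidenhead origin (180°W, 90°S): lon 216.38024, lat 34.51487.
Field (20°×10°, letters A–R): 216.38024/20 → 10 → K, 34.51487/10 → 3 → D; chars KD.
Square (2°×1°, digits 0–9): 16.38024/2 → 8, 4.51487/1 → 4; chars 84.
Subsquare (5′×2.5′, letters a–x): 0.38024/0.0833333 → 4 → e, 0.51487/0.0416667 → 12 → m; chars em.
Extended square (30″×15″, digits 0–9): 0.04691/0.00833333 → 5, 0.01487/0.00416667 → 3; chars 53.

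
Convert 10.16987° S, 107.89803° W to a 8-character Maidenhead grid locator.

DH69bt29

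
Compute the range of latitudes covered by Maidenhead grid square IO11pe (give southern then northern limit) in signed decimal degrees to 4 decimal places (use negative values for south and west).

Field I=8, O=14: +8·20° lon, +14·10° lat → SW at lon -20°, lat 50°.
Square 1, 1: +1·2° lon, +1·1° lat → SW at lon -18°, lat 51°.
Subsquare p=15, e=4: +15·0.0833333° lon, +4·0.0416667° lat → SW at lon -16.75°, lat 51.1667°.
Cell spans 0.0833333° lon × 0.0416667° lat.
south 51.1667, north 51.2083.

51.1667, 51.2083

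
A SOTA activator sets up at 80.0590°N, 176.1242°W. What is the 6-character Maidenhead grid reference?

Shift to the Maidenhead origin (180°W, 90°S): lon 3.8758, lat 170.0590.
Field: lon ⌊3.8758/20⌋ = 0 → A; lat ⌊170.0590/10⌋ = 17 → R.
Square: lon ⌊3.8758/2⌋ = 1; lat ⌊0.0590/1⌋ = 0.
Subsquare: lon ⌊1.8758/0.0833333⌋ = 22 → w; lat ⌊0.0590/0.0416667⌋ = 1 → b.

AR10wb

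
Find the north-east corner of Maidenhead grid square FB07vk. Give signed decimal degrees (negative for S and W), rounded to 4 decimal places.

-72.5417, -78.1667

Field F=5, B=1: +5·20° lon, +1·10° lat → SW at lon -80°, lat -80°.
Square 0, 7: +0·2° lon, +7·1° lat → SW at lon -80°, lat -73°.
Subsquare v=21, k=10: +21·0.0833333° lon, +10·0.0416667° lat → SW at lon -78.25°, lat -72.5833°.
Cell spans 0.0833333° lon × 0.0416667° lat. NE corner is SW corner plus one full cell.
latitude -72.5417, longitude -78.1667.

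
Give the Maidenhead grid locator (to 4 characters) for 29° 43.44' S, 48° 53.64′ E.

Offset from 180°W / 90°S: lon 228.89°, lat 60.28°.
Field: 228.89/20 → 11 → L, 60.28/10 → 6 → G; chars LG.
Square: 8.89/2 → 4, 0.28/1 → 0; chars 40.

LG40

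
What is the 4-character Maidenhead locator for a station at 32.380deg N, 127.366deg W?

CM62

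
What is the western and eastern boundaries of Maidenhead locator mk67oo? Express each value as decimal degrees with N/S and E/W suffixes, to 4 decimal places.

Field M=12, K=10: +12·20° lon, +10·10° lat → SW at lon 60°, lat 10°.
Square 6, 7: +6·2° lon, +7·1° lat → SW at lon 72°, lat 17°.
Subsquare o=14, o=14: +14·0.0833333° lon, +14·0.0416667° lat → SW at lon 73.1667°, lat 17.5833°.
Cell spans 0.0833333° lon × 0.0416667° lat.
west 73.1667° E, east 73.2500° E.

73.1667° E, 73.2500° E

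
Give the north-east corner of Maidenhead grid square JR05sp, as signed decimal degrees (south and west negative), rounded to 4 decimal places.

Field J=9, R=17: +9·20° lon, +17·10° lat → SW at lon 0°, lat 80°.
Square 0, 5: +0·2° lon, +5·1° lat → SW at lon 0°, lat 85°.
Subsquare s=18, p=15: +18·0.0833333° lon, +15·0.0416667° lat → SW at lon 1.5°, lat 85.625°.
Cell spans 0.0833333° lon × 0.0416667° lat. NE corner is SW corner plus one full cell.
latitude 85.6667, longitude 1.5833.

85.6667, 1.5833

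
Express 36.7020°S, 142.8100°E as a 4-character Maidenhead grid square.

Offset from 180°W / 90°S: lon 322.81°, lat 53.30°.
Field (20°×10°, letters A–R): lon ⌊322.81/20⌋ = 16 → Q; lat ⌊53.30/10⌋ = 5 → F.
Square (2°×1°, digits 0–9): lon ⌊2.81/2⌋ = 1; lat ⌊3.30/1⌋ = 3.

QF13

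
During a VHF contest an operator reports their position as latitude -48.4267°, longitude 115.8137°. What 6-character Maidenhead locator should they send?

OE71vn

Offset from 180°W / 90°S: lon 295.8137°, lat 41.5733°.
Field: lon ⌊295.8137/20⌋ = 14 → O; lat ⌊41.5733/10⌋ = 4 → E.
Square: lon ⌊15.8137/2⌋ = 7; lat ⌊1.5733/1⌋ = 1.
Subsquare: lon ⌊1.8137/0.0833333⌋ = 21 → v; lat ⌊0.5733/0.0416667⌋ = 13 → n.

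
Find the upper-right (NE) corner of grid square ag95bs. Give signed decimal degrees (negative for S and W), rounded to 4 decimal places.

-24.2083, -161.8333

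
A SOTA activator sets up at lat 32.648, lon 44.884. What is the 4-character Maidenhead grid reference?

LM22

Offset from 180°W / 90°S: lon 224.88°, lat 122.65°.
Field: 224.88/20 → 11 → L, 122.65/10 → 12 → M; chars LM.
Square: 4.88/2 → 2, 2.65/1 → 2; chars 22.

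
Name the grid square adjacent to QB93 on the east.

Longitude square 9; +1 → 10, wraps to 0, carry into field.
Longitude field Q = 16; +1 → 17 = R.
The latitude characters are unchanged.

RB03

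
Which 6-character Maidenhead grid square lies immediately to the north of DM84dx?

DM85da

Latitude subsquare x = 23; +1 → 24, wraps to 0 = a, carry into square.
Latitude square 4; +1 → 5.
The longitude characters are unchanged.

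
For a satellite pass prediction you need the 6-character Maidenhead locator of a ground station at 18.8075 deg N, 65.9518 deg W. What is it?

FK78at

Shift to the Maidenhead origin (180°W, 90°S): lon 114.0482, lat 108.8075.
Field (20°×10°, letters A–R): 114.0482/20 → 5 → F, 108.8075/10 → 10 → K; chars FK.
Square (2°×1°, digits 0–9): 14.0482/2 → 7, 8.8075/1 → 8; chars 78.
Subsquare (5′×2.5′, letters a–x): 0.0482/0.0833333 → 0 → a, 0.8075/0.0416667 → 19 → t; chars at.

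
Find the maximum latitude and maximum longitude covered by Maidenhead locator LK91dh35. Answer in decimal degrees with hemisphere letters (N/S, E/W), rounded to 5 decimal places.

Field L=11, K=10: +11·20° lon, +10·10° lat → SW at lon 40°, lat 10°.
Square 9, 1: +9·2° lon, +1·1° lat → SW at lon 58°, lat 11°.
Subsquare d=3, h=7: +3·0.0833333° lon, +7·0.0416667° lat → SW at lon 58.25°, lat 11.2917°.
Extended square 3, 5: +3·0.00833333° lon, +5·0.00416667° lat → SW at lon 58.275°, lat 11.3125°.
Cell spans 0.00833333° lon × 0.00416667° lat. NE corner is SW corner plus one full cell.
latitude 11.31667° N, longitude 58.28333° E.

11.31667° N, 58.28333° E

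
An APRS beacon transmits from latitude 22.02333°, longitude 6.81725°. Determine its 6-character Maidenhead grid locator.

JL32ja

Offset from 180°W / 90°S: lon 186.8173°, lat 112.0233°.
Field (20°×10°, letters A–R): lon ⌊186.8173/20⌋ = 9 → J; lat ⌊112.0233/10⌋ = 11 → L.
Square (2°×1°, digits 0–9): lon ⌊6.8173/2⌋ = 3; lat ⌊2.0233/1⌋ = 2.
Subsquare (5′×2.5′, letters a–x): lon ⌊0.8173/0.0833333⌋ = 9 → j; lat ⌊0.0233/0.0416667⌋ = 0 → a.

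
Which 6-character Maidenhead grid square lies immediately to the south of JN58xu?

Latitude subsquare u = 20; −1 → 19 = t.
The longitude characters are unchanged.

JN58xt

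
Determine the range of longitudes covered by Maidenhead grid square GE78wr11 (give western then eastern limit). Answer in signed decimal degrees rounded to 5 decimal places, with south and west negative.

Field G=6, E=4: +6·20° lon, +4·10° lat → SW at lon -60°, lat -50°.
Square 7, 8: +7·2° lon, +8·1° lat → SW at lon -46°, lat -42°.
Subsquare w=22, r=17: +22·0.0833333° lon, +17·0.0416667° lat → SW at lon -44.1667°, lat -41.2917°.
Extended square 1, 1: +1·0.00833333° lon, +1·0.00416667° lat → SW at lon -44.1583°, lat -41.2875°.
Cell spans 0.00833333° lon × 0.00416667° lat.
west -44.15833, east -44.15000.

-44.15833, -44.15000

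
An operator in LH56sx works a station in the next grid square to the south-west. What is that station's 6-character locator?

Longitude subsquare s = 18; −1 → 17 = r.
Latitude subsquare x = 23; −1 → 22 = w.

LH56rw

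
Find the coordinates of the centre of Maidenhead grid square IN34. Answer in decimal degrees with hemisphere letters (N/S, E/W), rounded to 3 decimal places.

44.500° N, 13.000° W

Field I=8, N=13: +8·20° lon, +13·10° lat → SW at lon -20°, lat 40°.
Square 3, 4: +3·2° lon, +4·1° lat → SW at lon -14°, lat 44°.
Cell spans 2° lon × 1° lat. Centre is SW corner plus half of each.
latitude 44.500° N, longitude 13.000° W.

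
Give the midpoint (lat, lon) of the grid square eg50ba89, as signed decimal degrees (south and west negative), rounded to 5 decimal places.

Field E=4, G=6: +4·20° lon, +6·10° lat → SW at lon -100°, lat -30°.
Square 5, 0: +5·2° lon, +0·1° lat → SW at lon -90°, lat -30°.
Subsquare b=1, a=0: +1·0.0833333° lon, +0·0.0416667° lat → SW at lon -89.9167°, lat -30°.
Extended square 8, 9: +8·0.00833333° lon, +9·0.00416667° lat → SW at lon -89.85°, lat -29.9625°.
Cell spans 0.00833333° lon × 0.00416667° lat. Centre is SW corner plus half of each.
latitude -29.96042, longitude -89.84583.

-29.96042, -89.84583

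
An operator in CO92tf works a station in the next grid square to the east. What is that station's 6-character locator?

Longitude subsquare t = 19; +1 → 20 = u.
The latitude characters are unchanged.

CO92uf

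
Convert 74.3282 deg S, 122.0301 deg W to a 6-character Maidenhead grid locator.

CB85xq

Offset from 180°W / 90°S: lon 57.9699°, lat 15.6718°.
Field: 57.9699/20 → 2 → C, 15.6718/10 → 1 → B; chars CB.
Square: 17.9699/2 → 8, 5.6718/1 → 5; chars 85.
Subsquare: 1.9699/0.0833333 → 23 → x, 0.6718/0.0416667 → 16 → q; chars xq.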